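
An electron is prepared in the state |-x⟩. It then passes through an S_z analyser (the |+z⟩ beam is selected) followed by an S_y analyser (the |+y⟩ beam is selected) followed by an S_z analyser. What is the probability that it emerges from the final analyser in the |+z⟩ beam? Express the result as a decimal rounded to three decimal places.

First analyser (S_z): from |-x⟩, P(|+z⟩) = 1/2.
After stage 1 the state is |+z⟩; P(|+y⟩) = |⟨+y|+z⟩|² = 1/2.
After stage 2 the state is |+y⟩; P(|+z⟩) = |⟨+z|+y⟩|² = 1/2.
Joint probability = 1/2 × 1/2 × 1/2 = 0.125.

0.125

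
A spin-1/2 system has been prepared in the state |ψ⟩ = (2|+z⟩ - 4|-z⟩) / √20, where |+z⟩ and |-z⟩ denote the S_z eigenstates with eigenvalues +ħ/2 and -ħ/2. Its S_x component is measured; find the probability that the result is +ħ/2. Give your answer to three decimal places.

|+x⟩ = (|+z⟩ + |-z⟩)/√2, so ⟨+x|ψ⟩ = (-2) / (√2·√20).
P = |-2|² / 40 = 4/40.

0.100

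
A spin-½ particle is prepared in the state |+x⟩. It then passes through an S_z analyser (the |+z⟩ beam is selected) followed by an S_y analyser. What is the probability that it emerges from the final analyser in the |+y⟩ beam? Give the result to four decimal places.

First analyser (S_z): from |+x⟩, P(|+z⟩) = 1/2.
After stage 1 the state is |+z⟩; P(|+y⟩) = |⟨+y|+z⟩|² = 1/2.
Joint probability = 1/2 × 1/2 = 0.2500.

0.2500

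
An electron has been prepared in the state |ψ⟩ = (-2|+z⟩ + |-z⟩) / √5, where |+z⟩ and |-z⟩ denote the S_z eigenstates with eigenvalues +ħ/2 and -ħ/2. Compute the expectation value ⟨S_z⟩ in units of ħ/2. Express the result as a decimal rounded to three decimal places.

⟨σ_z⟩ = |a|² - |b|² divided by |a|²+|b|², with a, b the |+z⟩, |-z⟩ amplitudes.
= (4 - 1)/5 = 3/5.
⟨S_z⟩ = (ħ/2)·⟨σ_z⟩.

0.600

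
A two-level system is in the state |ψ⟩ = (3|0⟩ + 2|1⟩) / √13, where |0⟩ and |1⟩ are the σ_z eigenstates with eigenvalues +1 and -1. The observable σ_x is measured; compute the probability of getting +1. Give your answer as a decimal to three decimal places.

0.962

|+x⟩ = (|0⟩ + |1⟩)/√2, so ⟨+x|ψ⟩ = (5) / (√2·√13).
P = |5|² / 26 = 25/26.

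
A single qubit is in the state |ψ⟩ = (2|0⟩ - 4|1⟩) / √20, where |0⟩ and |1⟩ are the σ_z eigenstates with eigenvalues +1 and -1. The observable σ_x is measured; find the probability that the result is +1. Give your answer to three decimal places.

0.100

|+x⟩ = (|0⟩ + |1⟩)/√2, so ⟨+x|ψ⟩ = (-2) / (√2·√20).
P = |-2|² / 40 = 4/40.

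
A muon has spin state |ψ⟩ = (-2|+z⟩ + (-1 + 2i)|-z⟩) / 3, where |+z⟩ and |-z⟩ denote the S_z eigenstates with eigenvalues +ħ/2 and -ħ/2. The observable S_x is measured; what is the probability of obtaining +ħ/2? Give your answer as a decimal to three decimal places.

0.722

|+x⟩ = (|+z⟩ + |-z⟩)/√2, so ⟨+x|ψ⟩ = (-3 + 2i) / (√2·3).
P = |-3 + 2i|² / 18 = 13/18.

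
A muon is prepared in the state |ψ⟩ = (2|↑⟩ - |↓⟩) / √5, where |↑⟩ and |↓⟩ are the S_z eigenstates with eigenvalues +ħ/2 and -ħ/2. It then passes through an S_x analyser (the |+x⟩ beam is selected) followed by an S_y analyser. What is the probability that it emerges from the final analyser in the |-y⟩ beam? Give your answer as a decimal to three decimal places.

First analyser (S_x): P(|+x⟩) = |⟨+x|ψ⟩|² = 1/10.
After stage 1 the state is |+x⟩; P(|-y⟩) = |⟨-y|+x⟩|² = 1/2.
Joint probability = 1/10 × 1/2 = 0.050.

0.050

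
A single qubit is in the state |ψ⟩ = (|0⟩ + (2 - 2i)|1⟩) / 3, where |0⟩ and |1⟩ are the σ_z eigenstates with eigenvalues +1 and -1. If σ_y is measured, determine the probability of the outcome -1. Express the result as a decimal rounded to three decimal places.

0.722

|-y⟩ = (|0⟩ - i|1⟩)/√2, so ⟨-y|ψ⟩ = (3 + 2i) / (√2·3).
P = |3 + 2i|² / 18 = 13/18.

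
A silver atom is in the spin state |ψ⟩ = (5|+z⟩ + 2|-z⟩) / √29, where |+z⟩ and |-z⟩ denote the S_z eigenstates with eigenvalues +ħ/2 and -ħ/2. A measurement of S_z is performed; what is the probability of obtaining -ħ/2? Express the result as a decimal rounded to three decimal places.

0.138

The -ħ/2 outcome corresponds to |-z⟩. Its amplitude in |ψ⟩ is 2/√29.
P = |2|² / 29 = 4/29.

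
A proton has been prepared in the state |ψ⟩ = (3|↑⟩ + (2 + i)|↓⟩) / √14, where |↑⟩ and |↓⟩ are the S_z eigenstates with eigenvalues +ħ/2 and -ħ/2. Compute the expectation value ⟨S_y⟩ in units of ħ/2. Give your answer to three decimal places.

0.429

⟨σ_y⟩ = 2 Im(a* b)/(|a|²+|b|²) with a = 3, b = (2 + i).
a* b = (6 + 3i), so ⟨σ_y⟩ = 6/14.
⟨S_y⟩ = (ħ/2)·⟨σ_y⟩.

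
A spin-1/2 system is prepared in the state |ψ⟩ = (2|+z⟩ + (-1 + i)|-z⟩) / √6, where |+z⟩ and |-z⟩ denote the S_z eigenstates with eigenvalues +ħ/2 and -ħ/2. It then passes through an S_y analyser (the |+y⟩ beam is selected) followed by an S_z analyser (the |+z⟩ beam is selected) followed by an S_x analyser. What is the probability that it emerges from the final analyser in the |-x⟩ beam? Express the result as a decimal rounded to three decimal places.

0.208

First analyser (S_y): P(|+y⟩) = |⟨+y|ψ⟩|² = 10/12.
After stage 1 the state is |+y⟩; P(|+z⟩) = |⟨+z|+y⟩|² = 1/2.
After stage 2 the state is |+z⟩; P(|-x⟩) = |⟨-x|+z⟩|² = 1/2.
Joint probability = 10/12 × 1/2 × 1/2 = 0.208.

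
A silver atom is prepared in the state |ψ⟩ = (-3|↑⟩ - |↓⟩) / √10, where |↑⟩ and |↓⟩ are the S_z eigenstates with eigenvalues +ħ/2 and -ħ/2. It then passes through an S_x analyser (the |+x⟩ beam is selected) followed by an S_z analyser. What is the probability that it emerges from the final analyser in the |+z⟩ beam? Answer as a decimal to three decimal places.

First analyser (S_x): P(|+x⟩) = |⟨+x|ψ⟩|² = 16/20.
After stage 1 the state is |+x⟩; P(|+z⟩) = |⟨+z|+x⟩|² = 1/2.
Joint probability = 16/20 × 1/2 = 0.400.

0.400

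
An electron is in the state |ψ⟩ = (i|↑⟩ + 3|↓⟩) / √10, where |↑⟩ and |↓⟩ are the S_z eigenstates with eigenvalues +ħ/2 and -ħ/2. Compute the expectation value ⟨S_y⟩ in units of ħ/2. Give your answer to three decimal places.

⟨σ_y⟩ = 2 Im(a* b)/(|a|²+|b|²) with a = i, b = 3.
a* b = -3i, so ⟨σ_y⟩ = -6/10.
⟨S_y⟩ = (ħ/2)·⟨σ_y⟩.

-0.600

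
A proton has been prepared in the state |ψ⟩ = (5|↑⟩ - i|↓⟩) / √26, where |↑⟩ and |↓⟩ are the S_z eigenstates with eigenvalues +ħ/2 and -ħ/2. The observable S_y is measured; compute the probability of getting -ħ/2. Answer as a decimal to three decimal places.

0.692

|-y⟩ = (|↑⟩ - i|↓⟩)/√2, so ⟨-y|ψ⟩ = (6) / (√2·√26).
P = |6|² / 52 = 36/52.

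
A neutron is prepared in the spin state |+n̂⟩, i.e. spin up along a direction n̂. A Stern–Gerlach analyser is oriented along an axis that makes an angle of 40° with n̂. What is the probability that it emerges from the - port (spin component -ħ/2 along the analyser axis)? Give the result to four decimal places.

0.1170

For spin-½, the probability of finding spin-up along an axis at angle θ to the initial spin direction is cos²(θ/2); spin-down is sin²(θ/2).
θ = 40°, so P = sin²(20°) ≈ 0.1170.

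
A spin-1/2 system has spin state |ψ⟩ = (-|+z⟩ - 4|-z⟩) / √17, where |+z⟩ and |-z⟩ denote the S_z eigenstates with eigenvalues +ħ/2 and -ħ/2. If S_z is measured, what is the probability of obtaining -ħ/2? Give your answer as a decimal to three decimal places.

The -ħ/2 outcome corresponds to |-z⟩. Its amplitude in |ψ⟩ is -4/√17.
P = |-4|² / 17 = 16/17.

0.941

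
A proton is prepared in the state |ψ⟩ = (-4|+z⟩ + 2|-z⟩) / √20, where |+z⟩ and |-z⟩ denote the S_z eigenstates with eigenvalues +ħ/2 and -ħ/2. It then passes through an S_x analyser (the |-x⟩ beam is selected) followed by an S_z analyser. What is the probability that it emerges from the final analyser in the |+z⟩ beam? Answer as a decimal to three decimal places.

First analyser (S_x): P(|-x⟩) = |⟨-x|ψ⟩|² = 36/40.
After stage 1 the state is |-x⟩; P(|+z⟩) = |⟨+z|-x⟩|² = 1/2.
Joint probability = 36/40 × 1/2 = 0.450.

0.450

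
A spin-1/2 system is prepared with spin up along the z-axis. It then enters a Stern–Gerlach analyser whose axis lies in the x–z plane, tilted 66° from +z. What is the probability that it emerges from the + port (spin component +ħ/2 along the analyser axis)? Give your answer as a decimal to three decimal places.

For spin-½, the probability of finding spin-up along an axis at angle θ to the initial spin direction is cos²(θ/2); spin-down is sin²(θ/2).
θ = 66°, so P = cos²(33°) ≈ 0.703.

0.703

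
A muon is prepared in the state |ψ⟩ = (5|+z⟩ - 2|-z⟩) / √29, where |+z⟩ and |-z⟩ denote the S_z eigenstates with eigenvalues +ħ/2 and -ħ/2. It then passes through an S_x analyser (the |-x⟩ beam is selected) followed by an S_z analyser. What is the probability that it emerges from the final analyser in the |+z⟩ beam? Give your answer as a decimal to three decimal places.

First analyser (S_x): P(|-x⟩) = |⟨-x|ψ⟩|² = 49/58.
After stage 1 the state is |-x⟩; P(|+z⟩) = |⟨+z|-x⟩|² = 1/2.
Joint probability = 49/58 × 1/2 = 0.422.

0.422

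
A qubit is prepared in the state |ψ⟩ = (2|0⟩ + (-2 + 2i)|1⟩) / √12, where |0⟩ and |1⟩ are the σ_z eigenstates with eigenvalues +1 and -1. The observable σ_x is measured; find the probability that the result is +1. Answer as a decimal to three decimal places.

|+x⟩ = (|0⟩ + |1⟩)/√2, so ⟨+x|ψ⟩ = (2i) / (√2·√12).
P = |2i|² / 24 = 4/24.

0.167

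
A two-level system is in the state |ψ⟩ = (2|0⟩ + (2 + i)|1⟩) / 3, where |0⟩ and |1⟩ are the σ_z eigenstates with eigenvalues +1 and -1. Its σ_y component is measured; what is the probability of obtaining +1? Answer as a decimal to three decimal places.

0.722

|+y⟩ = (|0⟩ + i|1⟩)/√2, so ⟨+y|ψ⟩ = (3 - 2i) / (√2·3).
P = |3 - 2i|² / 18 = 13/18.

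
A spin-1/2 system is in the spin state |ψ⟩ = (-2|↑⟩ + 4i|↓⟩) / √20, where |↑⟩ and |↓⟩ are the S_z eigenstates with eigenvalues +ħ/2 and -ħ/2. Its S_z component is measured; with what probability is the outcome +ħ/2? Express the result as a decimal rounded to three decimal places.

0.200

The +ħ/2 outcome corresponds to |↑⟩. Its amplitude in |ψ⟩ is -2/√20.
P = |-2|² / 20 = 4/20.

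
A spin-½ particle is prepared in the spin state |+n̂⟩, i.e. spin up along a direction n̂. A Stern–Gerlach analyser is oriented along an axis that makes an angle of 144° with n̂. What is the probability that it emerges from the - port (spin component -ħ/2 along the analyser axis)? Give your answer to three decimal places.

0.905

For spin-½, the probability of finding spin-up along an axis at angle θ to the initial spin direction is cos²(θ/2); spin-down is sin²(θ/2).
θ = 144°, so P = sin²(72°) ≈ 0.905.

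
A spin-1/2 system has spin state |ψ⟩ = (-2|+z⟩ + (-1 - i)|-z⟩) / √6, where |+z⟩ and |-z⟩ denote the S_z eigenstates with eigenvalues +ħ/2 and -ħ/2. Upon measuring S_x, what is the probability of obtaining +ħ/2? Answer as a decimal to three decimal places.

0.833

|+x⟩ = (|+z⟩ + |-z⟩)/√2, so ⟨+x|ψ⟩ = (-3 - i) / (√2·√6).
P = |-3 - i|² / 12 = 10/12.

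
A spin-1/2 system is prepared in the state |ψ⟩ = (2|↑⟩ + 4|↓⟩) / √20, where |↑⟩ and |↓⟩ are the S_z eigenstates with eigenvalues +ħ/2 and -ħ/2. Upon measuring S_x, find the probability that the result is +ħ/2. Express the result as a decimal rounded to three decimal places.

|+x⟩ = (|↑⟩ + |↓⟩)/√2, so ⟨+x|ψ⟩ = (6) / (√2·√20).
P = |6|² / 40 = 36/40.

0.900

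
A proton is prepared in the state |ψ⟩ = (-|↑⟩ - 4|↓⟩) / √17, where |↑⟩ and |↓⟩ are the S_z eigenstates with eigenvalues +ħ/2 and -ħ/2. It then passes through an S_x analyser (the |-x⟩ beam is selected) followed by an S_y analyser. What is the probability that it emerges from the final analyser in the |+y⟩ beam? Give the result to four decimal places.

0.1324

First analyser (S_x): P(|-x⟩) = |⟨-x|ψ⟩|² = 9/34.
After stage 1 the state is |-x⟩; P(|+y⟩) = |⟨+y|-x⟩|² = 1/2.
Joint probability = 9/34 × 1/2 = 0.1324.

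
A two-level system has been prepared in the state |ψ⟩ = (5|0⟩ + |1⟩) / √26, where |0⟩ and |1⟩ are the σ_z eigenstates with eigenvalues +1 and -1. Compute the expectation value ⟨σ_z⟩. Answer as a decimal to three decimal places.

0.923

⟨σ_z⟩ = |a|² - |b|² divided by |a|²+|b|², with a, b the |0⟩, |1⟩ amplitudes.
= (25 - 1)/26 = 24/26.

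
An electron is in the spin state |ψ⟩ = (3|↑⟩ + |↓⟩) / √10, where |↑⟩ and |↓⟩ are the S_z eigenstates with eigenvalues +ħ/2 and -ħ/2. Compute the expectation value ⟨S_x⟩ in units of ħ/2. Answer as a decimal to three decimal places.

⟨σ_x⟩ = 2 Re(a* b)/(|a|²+|b|²) with a = 3, b = 1.
a* b = 3, so ⟨σ_x⟩ = 6/10.
⟨S_x⟩ = (ħ/2)·⟨σ_x⟩.

0.600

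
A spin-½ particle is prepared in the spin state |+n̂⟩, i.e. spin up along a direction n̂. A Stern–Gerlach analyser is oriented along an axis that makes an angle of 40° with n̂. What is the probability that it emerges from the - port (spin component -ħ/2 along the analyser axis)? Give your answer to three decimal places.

For spin-½, the probability of finding spin-up along an axis at angle θ to the initial spin direction is cos²(θ/2); spin-down is sin²(θ/2).
θ = 40°, so P = sin²(20°) ≈ 0.117.

0.117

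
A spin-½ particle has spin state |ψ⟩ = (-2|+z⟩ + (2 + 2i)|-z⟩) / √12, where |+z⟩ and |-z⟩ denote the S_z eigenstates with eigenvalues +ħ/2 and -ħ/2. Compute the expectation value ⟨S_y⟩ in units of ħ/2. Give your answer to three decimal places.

-0.667

⟨σ_y⟩ = 2 Im(a* b)/(|a|²+|b|²) with a = -2, b = (2 + 2i).
a* b = (-4 - 4i), so ⟨σ_y⟩ = -8/12.
⟨S_y⟩ = (ħ/2)·⟨σ_y⟩.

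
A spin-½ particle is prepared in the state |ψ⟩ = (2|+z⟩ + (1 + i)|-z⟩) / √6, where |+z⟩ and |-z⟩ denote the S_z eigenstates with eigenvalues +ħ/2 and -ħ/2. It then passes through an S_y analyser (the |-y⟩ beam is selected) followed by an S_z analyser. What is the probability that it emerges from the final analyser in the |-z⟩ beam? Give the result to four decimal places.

0.0833

First analyser (S_y): P(|-y⟩) = |⟨-y|ψ⟩|² = 2/12.
After stage 1 the state is |-y⟩; P(|-z⟩) = |⟨-z|-y⟩|² = 1/2.
Joint probability = 2/12 × 1/2 = 0.0833.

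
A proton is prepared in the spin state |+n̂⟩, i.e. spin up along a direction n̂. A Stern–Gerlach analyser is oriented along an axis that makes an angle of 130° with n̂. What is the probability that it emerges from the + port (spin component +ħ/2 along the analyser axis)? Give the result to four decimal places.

For spin-½, the probability of finding spin-up along an axis at angle θ to the initial spin direction is cos²(θ/2); spin-down is sin²(θ/2).
θ = 130°, so P = cos²(65°) ≈ 0.1786.

0.1786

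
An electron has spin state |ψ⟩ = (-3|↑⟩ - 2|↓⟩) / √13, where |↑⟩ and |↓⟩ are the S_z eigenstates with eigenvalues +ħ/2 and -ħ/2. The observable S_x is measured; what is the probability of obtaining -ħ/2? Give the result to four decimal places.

0.0385

|-x⟩ = (|↑⟩ - |↓⟩)/√2, so ⟨-x|ψ⟩ = (-1) / (√2·√13).
P = |-1|² / 26 = 1/26.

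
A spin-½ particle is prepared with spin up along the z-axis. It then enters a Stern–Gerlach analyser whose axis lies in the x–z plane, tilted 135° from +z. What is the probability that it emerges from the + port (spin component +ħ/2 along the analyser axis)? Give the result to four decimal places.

For spin-½, the probability of finding spin-up along an axis at angle θ to the initial spin direction is cos²(θ/2); spin-down is sin²(θ/2).
θ = 135°, so P = cos²(67.5°) ≈ 0.1464.

0.1464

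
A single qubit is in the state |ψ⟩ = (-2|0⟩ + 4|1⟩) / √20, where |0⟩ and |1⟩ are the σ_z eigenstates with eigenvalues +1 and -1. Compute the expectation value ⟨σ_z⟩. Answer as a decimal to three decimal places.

-0.600

⟨σ_z⟩ = |a|² - |b|² divided by |a|²+|b|², with a, b the |0⟩, |1⟩ amplitudes.
= (4 - 16)/20 = -12/20.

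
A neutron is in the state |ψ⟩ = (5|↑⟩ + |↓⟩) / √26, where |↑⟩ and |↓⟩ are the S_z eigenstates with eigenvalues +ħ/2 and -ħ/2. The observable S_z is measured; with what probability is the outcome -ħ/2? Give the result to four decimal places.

0.0385

The -ħ/2 outcome corresponds to |↓⟩. Its amplitude in |ψ⟩ is 1/√26.
P = |1|² / 26 = 1/26.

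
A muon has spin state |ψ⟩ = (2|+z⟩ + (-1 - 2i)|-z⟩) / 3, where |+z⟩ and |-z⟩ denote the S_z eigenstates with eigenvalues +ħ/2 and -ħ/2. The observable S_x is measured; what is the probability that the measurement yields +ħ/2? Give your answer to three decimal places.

|+x⟩ = (|+z⟩ + |-z⟩)/√2, so ⟨+x|ψ⟩ = (1 - 2i) / (√2·3).
P = |1 - 2i|² / 18 = 5/18.

0.278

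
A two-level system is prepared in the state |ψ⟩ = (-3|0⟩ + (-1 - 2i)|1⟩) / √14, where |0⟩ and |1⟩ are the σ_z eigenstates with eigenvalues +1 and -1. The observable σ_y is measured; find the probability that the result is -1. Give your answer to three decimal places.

|-y⟩ = (|0⟩ - i|1⟩)/√2, so ⟨-y|ψ⟩ = (-1 - i) / (√2·√14).
P = |-1 - i|² / 28 = 2/28.

0.071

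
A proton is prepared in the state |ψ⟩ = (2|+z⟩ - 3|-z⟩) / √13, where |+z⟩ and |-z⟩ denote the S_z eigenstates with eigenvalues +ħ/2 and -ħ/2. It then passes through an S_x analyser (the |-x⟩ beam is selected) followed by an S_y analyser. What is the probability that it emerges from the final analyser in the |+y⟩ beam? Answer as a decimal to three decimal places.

First analyser (S_x): P(|-x⟩) = |⟨-x|ψ⟩|² = 25/26.
After stage 1 the state is |-x⟩; P(|+y⟩) = |⟨+y|-x⟩|² = 1/2.
Joint probability = 25/26 × 1/2 = 0.481.

0.481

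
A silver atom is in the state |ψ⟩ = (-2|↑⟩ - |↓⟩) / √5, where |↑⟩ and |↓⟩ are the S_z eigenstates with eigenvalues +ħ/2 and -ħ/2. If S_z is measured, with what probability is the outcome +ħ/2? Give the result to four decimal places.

0.8000

The +ħ/2 outcome corresponds to |↑⟩. Its amplitude in |ψ⟩ is -2/√5.
P = |-2|² / 5 = 4/5.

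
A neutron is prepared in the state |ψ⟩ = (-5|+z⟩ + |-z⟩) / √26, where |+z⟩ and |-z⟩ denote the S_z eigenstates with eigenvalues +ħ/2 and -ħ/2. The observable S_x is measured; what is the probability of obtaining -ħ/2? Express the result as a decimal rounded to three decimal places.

0.692

|-x⟩ = (|+z⟩ - |-z⟩)/√2, so ⟨-x|ψ⟩ = (-6) / (√2·√26).
P = |-6|² / 52 = 36/52.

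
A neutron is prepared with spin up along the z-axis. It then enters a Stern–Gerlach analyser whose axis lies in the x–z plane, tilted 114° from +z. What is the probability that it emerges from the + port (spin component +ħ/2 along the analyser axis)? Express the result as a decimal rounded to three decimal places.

For spin-½, the probability of finding spin-up along an axis at angle θ to the initial spin direction is cos²(θ/2); spin-down is sin²(θ/2).
θ = 114°, so P = cos²(57°) ≈ 0.297.

0.297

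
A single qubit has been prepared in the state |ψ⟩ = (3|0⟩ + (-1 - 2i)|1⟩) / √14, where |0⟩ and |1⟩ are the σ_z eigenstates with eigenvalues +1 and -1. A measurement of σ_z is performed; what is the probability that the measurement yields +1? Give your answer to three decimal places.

0.643

The +1 outcome corresponds to |0⟩. Its amplitude in |ψ⟩ is 3/√14.
P = |3|² / 14 = 9/14.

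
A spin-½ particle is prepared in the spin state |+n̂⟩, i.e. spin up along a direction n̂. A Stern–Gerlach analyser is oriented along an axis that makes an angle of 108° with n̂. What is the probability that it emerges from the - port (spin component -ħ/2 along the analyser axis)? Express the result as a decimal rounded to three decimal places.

0.655

For spin-½, the probability of finding spin-up along an axis at angle θ to the initial spin direction is cos²(θ/2); spin-down is sin²(θ/2).
θ = 108°, so P = sin²(54°) ≈ 0.655.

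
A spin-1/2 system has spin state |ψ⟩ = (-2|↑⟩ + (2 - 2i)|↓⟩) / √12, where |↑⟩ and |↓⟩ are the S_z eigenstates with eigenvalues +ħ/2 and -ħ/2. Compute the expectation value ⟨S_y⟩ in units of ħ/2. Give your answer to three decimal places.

⟨σ_y⟩ = 2 Im(a* b)/(|a|²+|b|²) with a = -2, b = (2 - 2i).
a* b = (-4 + 4i), so ⟨σ_y⟩ = 8/12.
⟨S_y⟩ = (ħ/2)·⟨σ_y⟩.

0.667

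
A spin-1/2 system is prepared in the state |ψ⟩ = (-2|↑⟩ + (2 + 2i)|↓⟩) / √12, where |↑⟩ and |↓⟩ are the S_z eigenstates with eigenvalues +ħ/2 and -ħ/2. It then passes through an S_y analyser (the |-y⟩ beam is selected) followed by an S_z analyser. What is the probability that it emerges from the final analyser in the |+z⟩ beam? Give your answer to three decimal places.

0.417

First analyser (S_y): P(|-y⟩) = |⟨-y|ψ⟩|² = 20/24.
After stage 1 the state is |-y⟩; P(|+z⟩) = |⟨+z|-y⟩|² = 1/2.
Joint probability = 20/24 × 1/2 = 0.417.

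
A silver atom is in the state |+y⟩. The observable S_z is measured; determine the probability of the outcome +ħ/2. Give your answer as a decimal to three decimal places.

In the S_z basis, |+y⟩ = (|+z⟩ + i|-z⟩)/√2 and |+z⟩ = |+z⟩.
|⟨+z|+y⟩|² = 1/2.

0.500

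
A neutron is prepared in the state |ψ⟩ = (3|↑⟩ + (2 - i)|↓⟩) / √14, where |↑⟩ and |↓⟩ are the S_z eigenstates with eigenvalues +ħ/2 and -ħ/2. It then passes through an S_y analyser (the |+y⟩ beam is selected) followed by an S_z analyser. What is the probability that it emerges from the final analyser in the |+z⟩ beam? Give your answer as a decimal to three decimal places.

First analyser (S_y): P(|+y⟩) = |⟨+y|ψ⟩|² = 8/28.
After stage 1 the state is |+y⟩; P(|+z⟩) = |⟨+z|+y⟩|² = 1/2.
Joint probability = 8/28 × 1/2 = 0.143.

0.143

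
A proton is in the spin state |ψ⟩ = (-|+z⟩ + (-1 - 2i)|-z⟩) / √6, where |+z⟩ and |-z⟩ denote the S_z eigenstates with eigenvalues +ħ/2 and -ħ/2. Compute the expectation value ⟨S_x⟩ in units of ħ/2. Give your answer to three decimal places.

0.333

⟨σ_x⟩ = 2 Re(a* b)/(|a|²+|b|²) with a = -1, b = (-1 - 2i).
a* b = (1 + 2i), so ⟨σ_x⟩ = 2/6.
⟨S_x⟩ = (ħ/2)·⟨σ_x⟩.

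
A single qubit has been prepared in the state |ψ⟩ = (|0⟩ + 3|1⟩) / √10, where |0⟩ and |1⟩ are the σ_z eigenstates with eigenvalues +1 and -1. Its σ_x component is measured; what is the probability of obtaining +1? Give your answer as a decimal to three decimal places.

0.800

|+x⟩ = (|0⟩ + |1⟩)/√2, so ⟨+x|ψ⟩ = (4) / (√2·√10).
P = |4|² / 20 = 16/20.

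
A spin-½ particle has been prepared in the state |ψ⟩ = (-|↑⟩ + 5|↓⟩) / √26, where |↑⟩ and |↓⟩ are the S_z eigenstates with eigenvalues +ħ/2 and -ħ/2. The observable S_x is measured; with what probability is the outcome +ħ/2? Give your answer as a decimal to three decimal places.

0.308

|+x⟩ = (|↑⟩ + |↓⟩)/√2, so ⟨+x|ψ⟩ = (4) / (√2·√26).
P = |4|² / 52 = 16/52.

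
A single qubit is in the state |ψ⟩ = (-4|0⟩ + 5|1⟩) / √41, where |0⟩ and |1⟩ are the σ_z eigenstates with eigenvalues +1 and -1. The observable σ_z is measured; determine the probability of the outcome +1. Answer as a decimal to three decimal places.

The +1 outcome corresponds to |0⟩. Its amplitude in |ψ⟩ is -4/√41.
P = |-4|² / 41 = 16/41.

0.390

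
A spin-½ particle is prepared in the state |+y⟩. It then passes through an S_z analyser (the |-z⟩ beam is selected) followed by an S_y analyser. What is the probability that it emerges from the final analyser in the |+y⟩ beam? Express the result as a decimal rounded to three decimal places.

0.250

First analyser (S_z): from |+y⟩, P(|-z⟩) = 1/2.
After stage 1 the state is |-z⟩; P(|+y⟩) = |⟨+y|-z⟩|² = 1/2.
Joint probability = 1/2 × 1/2 = 0.250.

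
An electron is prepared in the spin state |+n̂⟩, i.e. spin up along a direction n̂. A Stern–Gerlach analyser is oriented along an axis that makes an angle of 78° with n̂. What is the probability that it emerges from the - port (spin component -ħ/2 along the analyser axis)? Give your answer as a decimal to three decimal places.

For spin-½, the probability of finding spin-up along an axis at angle θ to the initial spin direction is cos²(θ/2); spin-down is sin²(θ/2).
θ = 78°, so P = sin²(39°) ≈ 0.396.

0.396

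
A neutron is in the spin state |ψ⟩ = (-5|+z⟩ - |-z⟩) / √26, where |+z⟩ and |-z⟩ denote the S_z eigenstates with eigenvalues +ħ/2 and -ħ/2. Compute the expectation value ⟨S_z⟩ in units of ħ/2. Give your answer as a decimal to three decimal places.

⟨σ_z⟩ = |a|² - |b|² divided by |a|²+|b|², with a, b the |+z⟩, |-z⟩ amplitudes.
= (25 - 1)/26 = 24/26.
⟨S_z⟩ = (ħ/2)·⟨σ_z⟩.

0.923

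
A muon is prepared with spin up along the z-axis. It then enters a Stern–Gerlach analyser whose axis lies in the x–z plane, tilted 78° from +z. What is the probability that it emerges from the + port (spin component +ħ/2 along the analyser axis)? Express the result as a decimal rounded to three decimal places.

0.604

For spin-½, the probability of finding spin-up along an axis at angle θ to the initial spin direction is cos²(θ/2); spin-down is sin²(θ/2).
θ = 78°, so P = cos²(39°) ≈ 0.604.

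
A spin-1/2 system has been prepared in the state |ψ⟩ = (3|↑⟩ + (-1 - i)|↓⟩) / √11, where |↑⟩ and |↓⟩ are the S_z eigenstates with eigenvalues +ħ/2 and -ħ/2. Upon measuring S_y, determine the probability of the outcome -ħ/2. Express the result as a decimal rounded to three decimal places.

|-y⟩ = (|↑⟩ - i|↓⟩)/√2, so ⟨-y|ψ⟩ = (4 - i) / (√2·√11).
P = |4 - i|² / 22 = 17/22.

0.773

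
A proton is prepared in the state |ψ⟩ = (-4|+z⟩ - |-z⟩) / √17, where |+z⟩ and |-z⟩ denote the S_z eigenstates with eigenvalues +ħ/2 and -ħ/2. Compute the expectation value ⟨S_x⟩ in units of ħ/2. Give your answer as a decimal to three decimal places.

0.471

⟨σ_x⟩ = 2 Re(a* b)/(|a|²+|b|²) with a = -4, b = -1.
a* b = 4, so ⟨σ_x⟩ = 8/17.
⟨S_x⟩ = (ħ/2)·⟨σ_x⟩.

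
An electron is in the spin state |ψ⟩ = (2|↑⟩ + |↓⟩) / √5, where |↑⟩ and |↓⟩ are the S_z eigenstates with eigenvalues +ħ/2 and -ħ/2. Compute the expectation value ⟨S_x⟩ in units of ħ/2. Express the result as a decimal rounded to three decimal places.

0.800

⟨σ_x⟩ = 2 Re(a* b)/(|a|²+|b|²) with a = 2, b = 1.
a* b = 2, so ⟨σ_x⟩ = 4/5.
⟨S_x⟩ = (ħ/2)·⟨σ_x⟩.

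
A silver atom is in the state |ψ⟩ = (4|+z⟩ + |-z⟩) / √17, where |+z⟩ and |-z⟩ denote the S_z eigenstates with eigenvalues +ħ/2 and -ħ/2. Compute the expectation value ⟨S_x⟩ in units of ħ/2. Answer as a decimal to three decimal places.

⟨σ_x⟩ = 2 Re(a* b)/(|a|²+|b|²) with a = 4, b = 1.
a* b = 4, so ⟨σ_x⟩ = 8/17.
⟨S_x⟩ = (ħ/2)·⟨σ_x⟩.

0.471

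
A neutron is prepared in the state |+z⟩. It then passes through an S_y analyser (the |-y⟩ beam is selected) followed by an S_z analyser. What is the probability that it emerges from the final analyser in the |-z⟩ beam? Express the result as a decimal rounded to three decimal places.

0.250

First analyser (S_y): from |+z⟩, P(|-y⟩) = 1/2.
After stage 1 the state is |-y⟩; P(|-z⟩) = |⟨-z|-y⟩|² = 1/2.
Joint probability = 1/2 × 1/2 = 0.250.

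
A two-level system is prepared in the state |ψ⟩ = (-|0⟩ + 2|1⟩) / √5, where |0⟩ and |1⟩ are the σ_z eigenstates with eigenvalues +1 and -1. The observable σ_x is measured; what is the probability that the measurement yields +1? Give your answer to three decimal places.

|+x⟩ = (|0⟩ + |1⟩)/√2, so ⟨+x|ψ⟩ = (1) / (√2·√5).
P = |1|² / 10 = 1/10.

0.100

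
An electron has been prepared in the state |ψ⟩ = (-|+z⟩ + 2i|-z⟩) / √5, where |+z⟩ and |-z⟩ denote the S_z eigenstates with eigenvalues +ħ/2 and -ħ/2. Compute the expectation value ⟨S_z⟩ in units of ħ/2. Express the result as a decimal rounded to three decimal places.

⟨σ_z⟩ = |a|² - |b|² divided by |a|²+|b|², with a, b the |+z⟩, |-z⟩ amplitudes.
= (1 - 4)/5 = -3/5.
⟨S_z⟩ = (ħ/2)·⟨σ_z⟩.

-0.600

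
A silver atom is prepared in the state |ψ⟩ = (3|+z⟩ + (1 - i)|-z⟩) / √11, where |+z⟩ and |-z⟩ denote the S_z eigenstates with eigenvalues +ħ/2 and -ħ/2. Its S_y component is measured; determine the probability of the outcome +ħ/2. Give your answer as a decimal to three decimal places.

0.227

|+y⟩ = (|+z⟩ + i|-z⟩)/√2, so ⟨+y|ψ⟩ = (2 - i) / (√2·√11).
P = |2 - i|² / 22 = 5/22.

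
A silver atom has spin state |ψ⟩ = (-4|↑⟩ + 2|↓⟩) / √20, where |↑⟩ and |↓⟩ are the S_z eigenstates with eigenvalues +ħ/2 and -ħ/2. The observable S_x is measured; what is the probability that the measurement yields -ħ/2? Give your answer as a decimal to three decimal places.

0.900

|-x⟩ = (|↑⟩ - |↓⟩)/√2, so ⟨-x|ψ⟩ = (-6) / (√2·√20).
P = |-6|² / 40 = 36/40.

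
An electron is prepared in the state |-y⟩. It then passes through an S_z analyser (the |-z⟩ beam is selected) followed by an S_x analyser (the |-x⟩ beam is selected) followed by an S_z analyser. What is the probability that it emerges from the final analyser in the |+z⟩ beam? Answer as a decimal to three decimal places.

First analyser (S_z): from |-y⟩, P(|-z⟩) = 1/2.
After stage 1 the state is |-z⟩; P(|-x⟩) = |⟨-x|-z⟩|² = 1/2.
After stage 2 the state is |-x⟩; P(|+z⟩) = |⟨+z|-x⟩|² = 1/2.
Joint probability = 1/2 × 1/2 × 1/2 = 0.125.

0.125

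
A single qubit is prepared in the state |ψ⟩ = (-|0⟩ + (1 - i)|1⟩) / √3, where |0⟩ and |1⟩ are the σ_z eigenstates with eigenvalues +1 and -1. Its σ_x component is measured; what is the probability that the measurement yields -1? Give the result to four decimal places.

|-x⟩ = (|0⟩ - |1⟩)/√2, so ⟨-x|ψ⟩ = (-2 + i) / (√2·√3).
P = |-2 + i|² / 6 = 5/6.

0.8333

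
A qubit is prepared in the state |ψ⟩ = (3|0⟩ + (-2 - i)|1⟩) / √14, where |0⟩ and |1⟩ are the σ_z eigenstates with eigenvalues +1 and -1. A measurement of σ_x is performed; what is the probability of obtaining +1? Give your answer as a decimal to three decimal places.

|+x⟩ = (|0⟩ + |1⟩)/√2, so ⟨+x|ψ⟩ = (1 - i) / (√2·√14).
P = |1 - i|² / 28 = 2/28.

0.071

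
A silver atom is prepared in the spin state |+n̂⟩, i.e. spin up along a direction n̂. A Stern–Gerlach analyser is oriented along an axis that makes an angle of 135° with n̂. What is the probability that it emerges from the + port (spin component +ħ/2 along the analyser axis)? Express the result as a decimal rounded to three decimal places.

0.146

For spin-½, the probability of finding spin-up along an axis at angle θ to the initial spin direction is cos²(θ/2); spin-down is sin²(θ/2).
θ = 135°, so P = cos²(67.5°) ≈ 0.146.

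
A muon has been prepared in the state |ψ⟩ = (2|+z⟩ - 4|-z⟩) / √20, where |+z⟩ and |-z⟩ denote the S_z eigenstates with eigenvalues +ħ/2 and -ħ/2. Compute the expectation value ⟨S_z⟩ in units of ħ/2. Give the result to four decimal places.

⟨σ_z⟩ = |a|² - |b|² divided by |a|²+|b|², with a, b the |+z⟩, |-z⟩ amplitudes.
= (4 - 16)/20 = -12/20.
⟨S_z⟩ = (ħ/2)·⟨σ_z⟩.

-0.6000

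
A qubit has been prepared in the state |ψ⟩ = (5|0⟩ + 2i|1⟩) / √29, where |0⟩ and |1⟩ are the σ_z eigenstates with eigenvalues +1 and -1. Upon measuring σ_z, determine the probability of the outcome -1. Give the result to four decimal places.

The -1 outcome corresponds to |1⟩. Its amplitude in |ψ⟩ is 2i/√29.
P = |2i|² / 29 = 4/29.

0.1379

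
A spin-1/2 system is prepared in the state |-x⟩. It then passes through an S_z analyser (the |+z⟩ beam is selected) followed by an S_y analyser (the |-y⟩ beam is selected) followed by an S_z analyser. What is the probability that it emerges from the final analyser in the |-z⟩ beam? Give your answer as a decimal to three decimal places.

0.125

First analyser (S_z): from |-x⟩, P(|+z⟩) = 1/2.
After stage 1 the state is |+z⟩; P(|-y⟩) = |⟨-y|+z⟩|² = 1/2.
After stage 2 the state is |-y⟩; P(|-z⟩) = |⟨-z|-y⟩|² = 1/2.
Joint probability = 1/2 × 1/2 × 1/2 = 0.125.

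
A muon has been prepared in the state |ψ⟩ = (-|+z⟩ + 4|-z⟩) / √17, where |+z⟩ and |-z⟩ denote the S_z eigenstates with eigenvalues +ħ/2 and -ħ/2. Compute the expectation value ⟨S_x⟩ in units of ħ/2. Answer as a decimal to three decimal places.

-0.471

⟨σ_x⟩ = 2 Re(a* b)/(|a|²+|b|²) with a = -1, b = 4.
a* b = -4, so ⟨σ_x⟩ = -8/17.
⟨S_x⟩ = (ħ/2)·⟨σ_x⟩.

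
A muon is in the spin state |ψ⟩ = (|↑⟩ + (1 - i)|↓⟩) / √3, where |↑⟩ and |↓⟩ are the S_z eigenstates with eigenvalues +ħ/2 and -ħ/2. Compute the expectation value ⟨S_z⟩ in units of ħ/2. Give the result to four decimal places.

-0.3333

⟨σ_z⟩ = |a|² - |b|² divided by |a|²+|b|², with a, b the |↑⟩, |↓⟩ amplitudes.
= (1 - 2)/3 = -1/3.
⟨S_z⟩ = (ħ/2)·⟨σ_z⟩.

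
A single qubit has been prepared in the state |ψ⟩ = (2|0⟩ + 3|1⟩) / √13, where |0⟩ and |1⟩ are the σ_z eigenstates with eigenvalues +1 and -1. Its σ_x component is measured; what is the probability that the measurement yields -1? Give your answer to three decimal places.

|-x⟩ = (|0⟩ - |1⟩)/√2, so ⟨-x|ψ⟩ = (-1) / (√2·√13).
P = |-1|² / 26 = 1/26.

0.038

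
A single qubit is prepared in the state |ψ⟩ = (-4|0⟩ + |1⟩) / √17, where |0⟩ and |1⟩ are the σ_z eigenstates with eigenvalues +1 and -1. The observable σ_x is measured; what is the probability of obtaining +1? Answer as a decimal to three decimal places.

0.265

|+x⟩ = (|0⟩ + |1⟩)/√2, so ⟨+x|ψ⟩ = (-3) / (√2·√17).
P = |-3|² / 34 = 9/34.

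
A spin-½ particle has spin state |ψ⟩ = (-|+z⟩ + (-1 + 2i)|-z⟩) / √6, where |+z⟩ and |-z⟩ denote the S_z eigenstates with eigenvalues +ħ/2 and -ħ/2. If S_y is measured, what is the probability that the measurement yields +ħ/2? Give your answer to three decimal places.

0.167

|+y⟩ = (|+z⟩ + i|-z⟩)/√2, so ⟨+y|ψ⟩ = (1 + i) / (√2·√6).
P = |1 + i|² / 12 = 2/12.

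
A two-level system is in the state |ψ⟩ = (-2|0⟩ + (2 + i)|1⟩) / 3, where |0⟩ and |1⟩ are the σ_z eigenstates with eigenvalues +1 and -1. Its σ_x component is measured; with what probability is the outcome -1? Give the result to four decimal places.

0.9444

|-x⟩ = (|0⟩ - |1⟩)/√2, so ⟨-x|ψ⟩ = (-4 - i) / (√2·3).
P = |-4 - i|² / 18 = 17/18.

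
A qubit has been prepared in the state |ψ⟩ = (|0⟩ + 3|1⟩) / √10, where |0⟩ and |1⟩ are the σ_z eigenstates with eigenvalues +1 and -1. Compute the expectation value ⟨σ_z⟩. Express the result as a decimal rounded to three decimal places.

⟨σ_z⟩ = |a|² - |b|² divided by |a|²+|b|², with a, b the |0⟩, |1⟩ amplitudes.
= (1 - 9)/10 = -8/10.

-0.800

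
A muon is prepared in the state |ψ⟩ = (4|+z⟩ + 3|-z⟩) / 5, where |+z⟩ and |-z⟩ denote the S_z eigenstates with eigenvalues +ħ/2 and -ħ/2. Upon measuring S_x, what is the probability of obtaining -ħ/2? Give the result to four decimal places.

0.0200

|-x⟩ = (|+z⟩ - |-z⟩)/√2, so ⟨-x|ψ⟩ = (1) / (√2·5).
P = |1|² / 50 = 1/50.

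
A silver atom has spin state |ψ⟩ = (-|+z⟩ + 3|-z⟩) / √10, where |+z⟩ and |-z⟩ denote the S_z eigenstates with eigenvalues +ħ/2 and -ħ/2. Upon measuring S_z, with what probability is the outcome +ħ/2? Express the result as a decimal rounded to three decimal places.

The +ħ/2 outcome corresponds to |+z⟩. Its amplitude in |ψ⟩ is -1/√10.
P = |-1|² / 10 = 1/10.

0.100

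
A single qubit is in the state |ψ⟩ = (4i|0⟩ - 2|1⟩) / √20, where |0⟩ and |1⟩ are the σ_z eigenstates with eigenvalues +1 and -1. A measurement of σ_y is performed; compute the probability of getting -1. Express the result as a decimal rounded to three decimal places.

0.100

|-y⟩ = (|0⟩ - i|1⟩)/√2, so ⟨-y|ψ⟩ = (2i) / (√2·√20).
P = |2i|² / 40 = 4/40.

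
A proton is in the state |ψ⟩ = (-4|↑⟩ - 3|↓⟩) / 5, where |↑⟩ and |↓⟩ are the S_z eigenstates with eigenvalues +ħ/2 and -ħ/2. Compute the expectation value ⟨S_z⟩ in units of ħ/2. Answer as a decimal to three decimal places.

0.280

⟨σ_z⟩ = |a|² - |b|² divided by |a|²+|b|², with a, b the |↑⟩, |↓⟩ amplitudes.
= (16 - 9)/25 = 7/25.
⟨S_z⟩ = (ħ/2)·⟨σ_z⟩.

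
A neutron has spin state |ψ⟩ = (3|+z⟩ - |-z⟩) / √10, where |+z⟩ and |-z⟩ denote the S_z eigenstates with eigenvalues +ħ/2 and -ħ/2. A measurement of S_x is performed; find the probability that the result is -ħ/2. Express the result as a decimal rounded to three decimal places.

0.800

|-x⟩ = (|+z⟩ - |-z⟩)/√2, so ⟨-x|ψ⟩ = (4) / (√2·√10).
P = |4|² / 20 = 16/20.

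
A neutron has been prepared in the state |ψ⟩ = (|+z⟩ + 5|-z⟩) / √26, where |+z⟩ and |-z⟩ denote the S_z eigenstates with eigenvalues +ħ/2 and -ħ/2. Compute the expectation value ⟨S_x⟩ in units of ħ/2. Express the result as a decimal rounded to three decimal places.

0.385

⟨σ_x⟩ = 2 Re(a* b)/(|a|²+|b|²) with a = 1, b = 5.
a* b = 5, so ⟨σ_x⟩ = 10/26.
⟨S_x⟩ = (ħ/2)·⟨σ_x⟩.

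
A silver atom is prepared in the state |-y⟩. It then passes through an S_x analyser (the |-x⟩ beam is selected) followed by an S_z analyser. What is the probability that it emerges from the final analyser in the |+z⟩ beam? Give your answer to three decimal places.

0.250

First analyser (S_x): from |-y⟩, P(|-x⟩) = 1/2.
After stage 1 the state is |-x⟩; P(|+z⟩) = |⟨+z|-x⟩|² = 1/2.
Joint probability = 1/2 × 1/2 = 0.250.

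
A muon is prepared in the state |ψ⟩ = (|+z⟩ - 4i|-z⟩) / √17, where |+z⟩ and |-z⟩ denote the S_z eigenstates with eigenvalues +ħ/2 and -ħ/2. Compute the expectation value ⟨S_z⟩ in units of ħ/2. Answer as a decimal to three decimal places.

⟨σ_z⟩ = |a|² - |b|² divided by |a|²+|b|², with a, b the |+z⟩, |-z⟩ amplitudes.
= (1 - 16)/17 = -15/17.
⟨S_z⟩ = (ħ/2)·⟨σ_z⟩.

-0.882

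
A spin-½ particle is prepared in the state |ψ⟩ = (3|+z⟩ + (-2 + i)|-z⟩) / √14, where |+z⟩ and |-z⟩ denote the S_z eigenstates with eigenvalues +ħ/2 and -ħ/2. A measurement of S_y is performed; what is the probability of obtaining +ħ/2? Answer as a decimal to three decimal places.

|+y⟩ = (|+z⟩ + i|-z⟩)/√2, so ⟨+y|ψ⟩ = (4 + 2i) / (√2·√14).
P = |4 + 2i|² / 28 = 20/28.

0.714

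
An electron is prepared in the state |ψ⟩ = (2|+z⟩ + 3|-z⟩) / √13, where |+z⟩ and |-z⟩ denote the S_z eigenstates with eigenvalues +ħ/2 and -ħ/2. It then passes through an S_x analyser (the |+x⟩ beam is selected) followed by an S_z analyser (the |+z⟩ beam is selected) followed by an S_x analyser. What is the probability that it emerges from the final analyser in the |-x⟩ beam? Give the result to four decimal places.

0.2404

First analyser (S_x): P(|+x⟩) = |⟨+x|ψ⟩|² = 25/26.
After stage 1 the state is |+x⟩; P(|+z⟩) = |⟨+z|+x⟩|² = 1/2.
After stage 2 the state is |+z⟩; P(|-x⟩) = |⟨-x|+z⟩|² = 1/2.
Joint probability = 25/26 × 1/2 × 1/2 = 0.2404.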